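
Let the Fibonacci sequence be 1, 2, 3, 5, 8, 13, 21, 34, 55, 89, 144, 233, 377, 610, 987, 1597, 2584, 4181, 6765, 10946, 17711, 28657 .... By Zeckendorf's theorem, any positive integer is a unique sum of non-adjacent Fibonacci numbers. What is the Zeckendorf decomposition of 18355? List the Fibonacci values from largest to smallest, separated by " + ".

18355: greatest Fibonacci not exceeding it is 17711, leaving 644
644: greatest Fibonacci not exceeding it is 610, leaving 34
34: greatest Fibonacci not exceeding it is 34, leaving 0
So 18355 = 17711 + 610 + 34, with no two terms consecutive in the sequence.

17711 + 610 + 34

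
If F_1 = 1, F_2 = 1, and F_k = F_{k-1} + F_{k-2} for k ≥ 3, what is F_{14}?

Iterating the recurrence up to F_{6} = 8 and F_{5} = 5:
F_{7} = F_{6} + F_{5} = 8 + 5 = 13
F_{8} = F_{7} + F_{6} = 13 + 8 = 21
F_{9} = F_{8} + F_{7} = 21 + 13 = 34
F_{10} = F_{9} + F_{8} = 34 + 21 = 55
F_{11} = F_{10} + F_{9} = 55 + 34 = 89
F_{12} = F_{11} + F_{10} = 89 + 55 = 144
F_{13} = F_{12} + F_{11} = 144 + 89 = 233
F_{14} = F_{13} + F_{12} = 233 + 144 = 377

377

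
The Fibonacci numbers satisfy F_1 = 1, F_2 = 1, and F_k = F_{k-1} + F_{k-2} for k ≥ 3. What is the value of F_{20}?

Iterating the recurrence up to F_{13} = 233 and F_{12} = 144:
F_{14} = F_{13} + F_{12} = 233 + 144 = 377
F_{15} = F_{14} + F_{13} = 377 + 233 = 610
F_{16} = F_{15} + F_{14} = 610 + 377 = 987
F_{17} = F_{16} + F_{15} = 987 + 610 = 1597
F_{18} = F_{17} + F_{16} = 1597 + 987 = 2584
F_{19} = F_{18} + F_{17} = 2584 + 1597 = 4181
F_{20} = F_{19} + F_{18} = 4181 + 2584 = 6765

6765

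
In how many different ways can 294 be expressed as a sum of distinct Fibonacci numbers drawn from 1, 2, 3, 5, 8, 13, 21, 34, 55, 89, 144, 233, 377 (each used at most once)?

12

294 = 233+55+5+1 = 233+55+3+2+1 = 233+34+21+5+1 = … (9 more), for 12 in all.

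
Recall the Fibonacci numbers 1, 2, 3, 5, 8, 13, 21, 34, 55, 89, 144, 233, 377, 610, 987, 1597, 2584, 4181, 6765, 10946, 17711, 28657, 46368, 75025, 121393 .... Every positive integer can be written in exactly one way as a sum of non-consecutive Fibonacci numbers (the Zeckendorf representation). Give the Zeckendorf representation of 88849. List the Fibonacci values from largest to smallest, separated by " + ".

75025 + 10946 + 2584 + 233 + 55 + 5 + 1

Greedily peel off the largest Fibonacci term at each step:
take 75025 (≤ 88849); 88849 − 75025 = 13824
take 10946 (≤ 13824); 13824 − 10946 = 2878
take 2584 (≤ 2878); 2878 − 2584 = 294
take 233 (≤ 294); 294 − 233 = 61
take 55 (≤ 61); 61 − 55 = 6
take 5 (≤ 6); 6 − 5 = 1
take 1 (≤ 1); 1 − 1 = 0
So 88849 = 75025 + 10946 + 2584 + 233 + 55 + 5 + 1, with no two terms consecutive in the sequence.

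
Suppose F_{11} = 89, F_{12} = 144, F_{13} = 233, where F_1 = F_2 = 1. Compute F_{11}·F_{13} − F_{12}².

89·233 − 144² = 20737 − 20736 = 1. (Cassini's identity: F_{k−1}F_{k+1} − F_k² = (−1)^k.)

1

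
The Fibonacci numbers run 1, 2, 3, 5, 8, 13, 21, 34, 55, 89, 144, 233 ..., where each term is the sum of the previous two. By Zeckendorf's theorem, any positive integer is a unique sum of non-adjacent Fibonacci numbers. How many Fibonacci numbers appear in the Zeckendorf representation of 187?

4

largest Fibonacci ≤ 187 is 144; 187 − 144 = 43
largest Fibonacci ≤ 43 is 34; 43 − 34 = 9
largest Fibonacci ≤ 9 is 8; 9 − 8 = 1
largest Fibonacci ≤ 1 is 1; 1 − 1 = 0
187 = 144 + 34 + 8 + 1, which has 4 terms.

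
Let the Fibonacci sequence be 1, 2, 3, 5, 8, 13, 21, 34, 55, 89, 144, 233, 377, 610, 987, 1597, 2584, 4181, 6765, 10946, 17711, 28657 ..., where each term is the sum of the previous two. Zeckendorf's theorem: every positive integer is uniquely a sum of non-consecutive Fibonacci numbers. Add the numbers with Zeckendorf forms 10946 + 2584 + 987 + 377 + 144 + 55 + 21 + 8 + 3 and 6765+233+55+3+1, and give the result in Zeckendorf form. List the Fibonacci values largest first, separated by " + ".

The two numbers are 15125 and 7057, so their sum is 22182.
Greedy algorithm:
subtract 17711 from 22182: 4471 remains
subtract 4181 from 4471: 290 remains
subtract 233 from 290: 57 remains
subtract 55 from 57: 2 remains
subtract 2 from 2: 0 remains

17711 + 4181 + 233 + 55 + 2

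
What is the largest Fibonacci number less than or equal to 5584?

4181

4181 ≤ 5584 < 6765, so the largest Fibonacci number not exceeding 5584 is 4181.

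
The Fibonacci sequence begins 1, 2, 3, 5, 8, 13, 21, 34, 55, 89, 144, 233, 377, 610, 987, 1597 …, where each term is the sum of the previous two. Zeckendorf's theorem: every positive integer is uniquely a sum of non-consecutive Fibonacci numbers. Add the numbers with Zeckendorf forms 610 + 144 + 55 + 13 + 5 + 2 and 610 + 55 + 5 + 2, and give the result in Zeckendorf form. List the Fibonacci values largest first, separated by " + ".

987 + 377 + 89 + 34 + 13 + 1

The two numbers are 829 and 672, so their sum is 1501.
1501 − 987 = 514
514 − 377 = 137
137 − 89 = 48
48 − 34 = 14
14 − 13 = 1
1 − 1 = 0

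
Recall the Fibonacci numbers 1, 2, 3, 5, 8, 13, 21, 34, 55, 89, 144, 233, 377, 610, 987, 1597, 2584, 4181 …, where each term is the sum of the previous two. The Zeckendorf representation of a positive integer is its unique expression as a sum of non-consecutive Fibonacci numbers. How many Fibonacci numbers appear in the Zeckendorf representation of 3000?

subtract 2584 from 3000: 416 remains
subtract 377 from 416: 39 remains
subtract 34 from 39: 5 remains
subtract 5 from 5: 0 remains
3000 = 2584 + 377 + 34 + 5, which has 4 terms.

4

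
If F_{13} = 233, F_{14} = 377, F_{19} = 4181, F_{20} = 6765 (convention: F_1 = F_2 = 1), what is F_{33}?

3524578

By the addition formula F_{m+n} = F_m F_{n+1} + F_{m−1} F_n with m=20, n=13: F_{33} = 6765·377 + 4181·233 = 2550405 + 974173 = 3524578.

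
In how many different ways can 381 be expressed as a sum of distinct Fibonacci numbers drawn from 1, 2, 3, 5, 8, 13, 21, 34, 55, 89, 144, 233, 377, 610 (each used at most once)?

381 = 377+3+1 = 233+144+3+1 = 233+89+55+3+1 = 233+89+34+21+3+1 = … (1 more), for 5 in all.

5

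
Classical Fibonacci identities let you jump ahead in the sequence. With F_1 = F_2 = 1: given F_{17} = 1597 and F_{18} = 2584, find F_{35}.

9227465

By F_{2k+1} = F_k² + F_{k+1}²: F_{35} = 1597² + 2584² = 2550409 + 6677056 = 9227465.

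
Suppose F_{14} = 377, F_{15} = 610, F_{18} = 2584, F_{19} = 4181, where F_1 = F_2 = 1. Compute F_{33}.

3524578

By the addition formula F_{m+n} = F_m F_{n+1} + F_{m−1} F_n with m=15, n=18: F_{33} = 610·4181 + 377·2584 = 2550410 + 974168 = 3524578.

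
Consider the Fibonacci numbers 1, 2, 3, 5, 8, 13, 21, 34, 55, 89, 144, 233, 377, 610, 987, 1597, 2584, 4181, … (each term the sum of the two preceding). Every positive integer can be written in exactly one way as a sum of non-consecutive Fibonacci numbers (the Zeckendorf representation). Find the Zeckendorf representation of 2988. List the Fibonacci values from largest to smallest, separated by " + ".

2584 + 377 + 21 + 5 + 1

Greedily peel off the largest Fibonacci term at each step:
2988 − 2584 = 404
404 − 377 = 27
27 − 21 = 6
6 − 5 = 1
1 − 1 = 0
So 2988 = 2584 + 377 + 21 + 5 + 1, with no two terms consecutive in the sequence.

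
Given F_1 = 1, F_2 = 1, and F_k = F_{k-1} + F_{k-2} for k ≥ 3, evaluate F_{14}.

Iterating the recurrence up to F_{8} = 21 and F_{7} = 13:
F_{9} = F_{8} + F_{7} = 21 + 13 = 34
F_{10} = F_{9} + F_{8} = 34 + 21 = 55
F_{11} = F_{10} + F_{9} = 55 + 34 = 89
F_{12} = F_{11} + F_{10} = 89 + 55 = 144
F_{13} = F_{12} + F_{11} = 144 + 89 = 233
F_{14} = F_{13} + F_{12} = 233 + 144 = 377

377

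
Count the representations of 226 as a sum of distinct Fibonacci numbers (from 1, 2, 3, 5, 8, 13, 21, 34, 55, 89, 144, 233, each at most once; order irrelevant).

Starting from the Zeckendorf form and repeatedly splitting a term F_k into F_{k−1} + F_{k−2} (when neither is already used) reaches every representation.
226 = 144+55+21+5+1 = 144+55+21+3+2+1 = 144+55+13+8+5+1 = 144+55+13+8+3+2+1 = … (4 more), for 8 in all.

8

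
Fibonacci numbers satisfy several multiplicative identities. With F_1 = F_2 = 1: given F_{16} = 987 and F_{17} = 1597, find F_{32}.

By the doubling identity F_{2k} = F_k(2F_{k+1} − F_k): F_{32} = 987·(2·1597 − 987) = 987·2207 = 2178309.

2178309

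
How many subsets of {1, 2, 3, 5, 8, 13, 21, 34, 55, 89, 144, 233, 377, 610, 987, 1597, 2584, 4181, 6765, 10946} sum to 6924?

28

6924 = 6765+144+13+2 = 6765+144+8+5+2 = 6765+89+55+13+2 = 4181+2584+144+13+2 = 6765+89+55+8+5+2 = … (23 more), for 28 in all.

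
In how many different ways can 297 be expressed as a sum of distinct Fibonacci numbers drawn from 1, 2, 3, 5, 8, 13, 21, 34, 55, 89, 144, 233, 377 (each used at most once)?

297 = 233+55+8+1 = 233+55+5+3+1 = 233+34+21+8+1 = … (7 more), for 10 in all.

10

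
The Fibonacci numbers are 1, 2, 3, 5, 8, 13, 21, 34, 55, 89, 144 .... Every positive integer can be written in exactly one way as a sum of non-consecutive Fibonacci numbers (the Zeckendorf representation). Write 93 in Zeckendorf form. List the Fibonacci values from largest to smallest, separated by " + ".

Repeatedly subtract the largest Fibonacci number that fits:
89 ≤ 93 < 144, so take 89; remainder 4
3 ≤ 4 < 5, so take 3; remainder 1
1 ≤ 1 < 2, so take 1; remainder 0
So 93 = 89 + 3 + 1, with no two terms consecutive in the sequence.

89 + 3 + 1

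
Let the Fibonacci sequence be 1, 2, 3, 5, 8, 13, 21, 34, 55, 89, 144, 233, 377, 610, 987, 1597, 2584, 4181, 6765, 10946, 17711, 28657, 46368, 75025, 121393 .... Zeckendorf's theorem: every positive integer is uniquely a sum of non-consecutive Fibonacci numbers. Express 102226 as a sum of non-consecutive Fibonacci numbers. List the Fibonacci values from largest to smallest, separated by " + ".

75025 + 17711 + 6765 + 2584 + 89 + 34 + 13 + 5

Repeatedly subtract the largest Fibonacci number that fits:
75025 ≤ 102226 < 121393, so take 75025; remainder 27201
17711 ≤ 27201 < 28657, so take 17711; remainder 9490
6765 ≤ 9490 < 10946, so take 6765; remainder 2725
2584 ≤ 2725 < 4181, so take 2584; remainder 141
89 ≤ 141 < 144, so take 89; remainder 52
34 ≤ 52 < 55, so take 34; remainder 18
13 ≤ 18 < 21, so take 13; remainder 5
5 ≤ 5 < 8, so take 5; remainder 0
So 102226 = 75025 + 17711 + 6765 + 2584 + 89 + 34 + 13 + 5, with no two terms consecutive in the sequence.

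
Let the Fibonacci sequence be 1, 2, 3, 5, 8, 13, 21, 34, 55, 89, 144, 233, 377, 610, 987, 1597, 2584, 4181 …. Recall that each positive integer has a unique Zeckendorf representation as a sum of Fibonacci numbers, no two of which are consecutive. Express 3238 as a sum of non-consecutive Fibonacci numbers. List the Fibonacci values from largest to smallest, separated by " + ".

2584 + 610 + 34 + 8 + 2

Greedily peel off the largest Fibonacci term at each step:
3238 − 2584 = 654
654 − 610 = 44
44 − 34 = 10
10 − 8 = 2
2 − 2 = 0
So 3238 = 2584 + 610 + 34 + 8 + 2, with no two terms consecutive in the sequence.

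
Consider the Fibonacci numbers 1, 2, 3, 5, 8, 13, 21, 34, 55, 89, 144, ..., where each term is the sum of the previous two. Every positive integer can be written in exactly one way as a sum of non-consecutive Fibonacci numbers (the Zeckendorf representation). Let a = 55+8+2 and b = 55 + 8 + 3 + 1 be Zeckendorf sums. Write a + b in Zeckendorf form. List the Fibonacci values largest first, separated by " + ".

89 + 34 + 8 + 1

The two numbers are 65 and 67, so their sum is 132.
89 ≤ 132 < 144, so take 89; remainder 43
34 ≤ 43 < 55, so take 34; remainder 9
8 ≤ 9 < 13, so take 8; remainder 1
1 ≤ 1 < 2, so take 1; remainder 0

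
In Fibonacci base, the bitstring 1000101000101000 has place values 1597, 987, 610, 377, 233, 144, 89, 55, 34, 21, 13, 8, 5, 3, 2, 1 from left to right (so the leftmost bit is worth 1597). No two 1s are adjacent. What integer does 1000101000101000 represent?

1937

Summing the place values of the 1 bits: 1597 + 233 + 89 + 13 + 5 = 1937.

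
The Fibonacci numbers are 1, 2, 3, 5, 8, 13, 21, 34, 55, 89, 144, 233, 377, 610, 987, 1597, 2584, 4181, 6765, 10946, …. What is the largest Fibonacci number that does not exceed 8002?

6765

6765 ≤ 8002 < 10946, so the largest Fibonacci number not exceeding 8002 is 6765.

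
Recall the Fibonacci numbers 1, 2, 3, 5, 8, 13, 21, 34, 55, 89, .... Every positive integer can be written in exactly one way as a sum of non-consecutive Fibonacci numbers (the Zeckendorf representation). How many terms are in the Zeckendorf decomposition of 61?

Greedily peel off the largest Fibonacci term at each step:
61 − 55 = 6
6 − 5 = 1
1 − 1 = 0
61 = 55 + 5 + 1, which has 3 terms.

3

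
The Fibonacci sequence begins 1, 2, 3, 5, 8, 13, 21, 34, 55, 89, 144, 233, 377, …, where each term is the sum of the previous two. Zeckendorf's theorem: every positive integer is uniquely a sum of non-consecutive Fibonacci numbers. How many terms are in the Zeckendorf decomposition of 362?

Greedily peel off the largest Fibonacci term at each step:
take 233 (≤ 362); 362 − 233 = 129
take 89 (≤ 129); 129 − 89 = 40
take 34 (≤ 40); 40 − 34 = 6
take 5 (≤ 6); 6 − 5 = 1
take 1 (≤ 1); 1 − 1 = 0
362 = 233 + 89 + 34 + 5 + 1, which has 5 terms.

5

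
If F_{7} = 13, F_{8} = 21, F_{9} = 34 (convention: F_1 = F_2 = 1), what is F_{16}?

987

By the addition formula F_{m+n} = F_m F_{n+1} + F_{m−1} F_n with m=8, n=8: F_{16} = 21·34 + 13·21 = 714 + 273 = 987.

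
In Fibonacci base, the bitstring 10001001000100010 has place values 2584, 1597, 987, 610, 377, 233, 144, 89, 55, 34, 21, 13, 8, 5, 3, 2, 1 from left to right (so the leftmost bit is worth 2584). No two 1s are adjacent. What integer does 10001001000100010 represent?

Summing the place values of the 1 bits: 2584 + 377 + 89 + 13 + 2 = 3065.

3065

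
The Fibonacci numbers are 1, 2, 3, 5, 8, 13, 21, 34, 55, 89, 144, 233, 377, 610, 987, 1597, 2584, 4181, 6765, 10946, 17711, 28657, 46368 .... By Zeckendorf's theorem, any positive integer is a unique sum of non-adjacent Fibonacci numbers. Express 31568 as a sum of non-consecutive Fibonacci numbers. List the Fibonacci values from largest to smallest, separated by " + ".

31568 − 28657 = 2911
2911 − 2584 = 327
327 − 233 = 94
94 − 89 = 5
5 − 5 = 0
So 31568 = 28657 + 2584 + 233 + 89 + 5, with no two terms consecutive in the sequence.

28657 + 2584 + 233 + 89 + 5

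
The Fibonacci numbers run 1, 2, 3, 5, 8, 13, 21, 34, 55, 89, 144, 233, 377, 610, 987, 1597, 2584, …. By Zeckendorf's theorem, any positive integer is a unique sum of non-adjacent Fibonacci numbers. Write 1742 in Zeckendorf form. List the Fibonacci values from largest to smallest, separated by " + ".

take 1597 (≤ 1742); 1742 − 1597 = 145
take 144 (≤ 145); 145 − 144 = 1
take 1 (≤ 1); 1 − 1 = 0
So 1742 = 1597 + 144 + 1, with no two terms consecutive in the sequence.

1597 + 144 + 1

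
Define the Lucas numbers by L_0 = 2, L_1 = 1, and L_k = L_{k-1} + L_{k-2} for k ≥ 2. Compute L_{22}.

Iterating the recurrence up to L_{17} = 3571 and L_{16} = 2207:
L_{18} = L_{17} + L_{16} = 3571 + 2207 = 5778
L_{19} = L_{18} + L_{17} = 5778 + 3571 = 9349
L_{20} = L_{19} + L_{18} = 9349 + 5778 = 15127
L_{21} = L_{20} + L_{19} = 15127 + 9349 = 24476
L_{22} = L_{21} + L_{20} = 24476 + 15127 = 39603

39603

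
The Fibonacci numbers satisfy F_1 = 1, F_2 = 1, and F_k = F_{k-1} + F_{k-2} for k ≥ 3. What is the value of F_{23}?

28657

Iterating the recurrence up to F_{16} = 987 and F_{15} = 610:
F_{17} = F_{16} + F_{15} = 987 + 610 = 1597
F_{18} = F_{17} + F_{16} = 1597 + 987 = 2584
F_{19} = F_{18} + F_{17} = 2584 + 1597 = 4181
F_{20} = F_{19} + F_{18} = 4181 + 2584 = 6765
F_{21} = F_{20} + F_{19} = 6765 + 4181 = 10946
F_{22} = F_{21} + F_{20} = 10946 + 6765 = 17711
F_{23} = F_{22} + F_{21} = 17711 + 10946 = 28657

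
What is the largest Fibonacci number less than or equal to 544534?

514229 ≤ 544534 < 832040, so the largest Fibonacci number not exceeding 544534 is 514229.

514229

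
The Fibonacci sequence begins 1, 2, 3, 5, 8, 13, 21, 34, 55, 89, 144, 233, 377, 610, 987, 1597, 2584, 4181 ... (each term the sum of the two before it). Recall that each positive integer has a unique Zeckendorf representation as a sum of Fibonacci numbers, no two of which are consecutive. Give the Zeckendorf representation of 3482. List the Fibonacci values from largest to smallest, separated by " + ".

largest Fibonacci ≤ 3482 is 2584; 3482 − 2584 = 898
largest Fibonacci ≤ 898 is 610; 898 − 610 = 288
largest Fibonacci ≤ 288 is 233; 288 − 233 = 55
largest Fibonacci ≤ 55 is 55; 55 − 55 = 0
So 3482 = 2584 + 610 + 233 + 55, with no two terms consecutive in the sequence.

2584 + 610 + 233 + 55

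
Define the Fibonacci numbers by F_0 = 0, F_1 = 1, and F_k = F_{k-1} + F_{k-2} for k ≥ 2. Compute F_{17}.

1597

Iterating the recurrence up to F_{9} = 34 and F_{8} = 21:
F_{10} = F_{9} + F_{8} = 34 + 21 = 55
F_{11} = F_{10} + F_{9} = 55 + 34 = 89
F_{12} = F_{11} + F_{10} = 89 + 55 = 144
F_{13} = F_{12} + F_{11} = 144 + 89 = 233
F_{14} = F_{13} + F_{12} = 233 + 144 = 377
F_{15} = F_{14} + F_{13} = 377 + 233 = 610
F_{16} = F_{15} + F_{14} = 610 + 377 = 987
F_{17} = F_{16} + F_{15} = 987 + 610 = 1597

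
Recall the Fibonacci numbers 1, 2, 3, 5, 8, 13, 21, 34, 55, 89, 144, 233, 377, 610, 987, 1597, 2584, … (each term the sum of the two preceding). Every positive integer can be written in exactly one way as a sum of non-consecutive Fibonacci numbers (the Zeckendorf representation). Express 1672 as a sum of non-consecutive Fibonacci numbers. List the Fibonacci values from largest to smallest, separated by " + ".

Greedy algorithm:
subtract 1597 from 1672: 75 remains
subtract 55 from 75: 20 remains
subtract 13 from 20: 7 remains
subtract 5 from 7: 2 remains
subtract 2 from 2: 0 remains
So 1672 = 1597 + 55 + 13 + 5 + 2, with no two terms consecutive in the sequence.

1597 + 55 + 13 + 5 + 2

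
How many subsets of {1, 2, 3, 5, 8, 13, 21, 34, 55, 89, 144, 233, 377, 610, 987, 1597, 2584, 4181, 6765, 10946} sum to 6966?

31

Starting from the Zeckendorf form and repeatedly splitting a term F_k into F_{k−1} + F_{k−2} (when neither is already used) reaches every representation.
6966 = 6765+144+55+2 = 6765+144+34+21+2 = 4181+2584+144+55+2 = … (28 more), for 31 in all.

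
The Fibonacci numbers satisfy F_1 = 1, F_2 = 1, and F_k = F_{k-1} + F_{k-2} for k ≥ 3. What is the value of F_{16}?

987

Iterating the recurrence up to F_{10} = 55 and F_{9} = 34:
F_{11} = F_{10} + F_{9} = 55 + 34 = 89
F_{12} = F_{11} + F_{10} = 89 + 55 = 144
F_{13} = F_{12} + F_{11} = 144 + 89 = 233
F_{14} = F_{13} + F_{12} = 233 + 144 = 377
F_{15} = F_{14} + F_{13} = 377 + 233 = 610
F_{16} = F_{15} + F_{14} = 610 + 377 = 987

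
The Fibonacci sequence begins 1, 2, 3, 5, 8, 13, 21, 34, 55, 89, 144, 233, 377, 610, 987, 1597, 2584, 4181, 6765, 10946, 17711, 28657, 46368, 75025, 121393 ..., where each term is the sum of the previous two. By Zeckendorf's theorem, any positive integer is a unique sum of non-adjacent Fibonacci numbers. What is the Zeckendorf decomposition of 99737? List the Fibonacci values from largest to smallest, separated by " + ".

Repeatedly subtract the largest Fibonacci number that fits:
largest Fibonacci ≤ 99737 is 75025; 99737 − 75025 = 24712
largest Fibonacci ≤ 24712 is 17711; 24712 − 17711 = 7001
largest Fibonacci ≤ 7001 is 6765; 7001 − 6765 = 236
largest Fibonacci ≤ 236 is 233; 236 − 233 = 3
largest Fibonacci ≤ 3 is 3; 3 − 3 = 0
So 99737 = 75025 + 17711 + 6765 + 233 + 3, with no two terms consecutive in the sequence.

75025 + 17711 + 6765 + 233 + 3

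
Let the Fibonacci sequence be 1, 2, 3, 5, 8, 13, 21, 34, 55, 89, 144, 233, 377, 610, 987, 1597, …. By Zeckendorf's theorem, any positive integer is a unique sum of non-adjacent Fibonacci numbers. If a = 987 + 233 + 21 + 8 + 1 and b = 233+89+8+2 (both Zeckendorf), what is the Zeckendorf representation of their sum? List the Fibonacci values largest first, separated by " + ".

987 + 377 + 144 + 55 + 13 + 5 + 1

The two numbers are 1250 and 332, so their sum is 1582.
Greedily peel off the largest Fibonacci term at each step:
1582: greatest Fibonacci not exceeding it is 987, leaving 595
595: greatest Fibonacci not exceeding it is 377, leaving 218
218: greatest Fibonacci not exceeding it is 144, leaving 74
74: greatest Fibonacci not exceeding it is 55, leaving 19
19: greatest Fibonacci not exceeding it is 13, leaving 6
6: greatest Fibonacci not exceeding it is 5, leaving 1
1: greatest Fibonacci not exceeding it is 1, leaving 0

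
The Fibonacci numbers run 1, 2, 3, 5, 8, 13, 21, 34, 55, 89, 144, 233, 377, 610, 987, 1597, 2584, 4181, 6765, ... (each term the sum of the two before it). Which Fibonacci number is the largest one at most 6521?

4181 ≤ 6521 < 6765, so the largest Fibonacci number not exceeding 6521 is 4181.

4181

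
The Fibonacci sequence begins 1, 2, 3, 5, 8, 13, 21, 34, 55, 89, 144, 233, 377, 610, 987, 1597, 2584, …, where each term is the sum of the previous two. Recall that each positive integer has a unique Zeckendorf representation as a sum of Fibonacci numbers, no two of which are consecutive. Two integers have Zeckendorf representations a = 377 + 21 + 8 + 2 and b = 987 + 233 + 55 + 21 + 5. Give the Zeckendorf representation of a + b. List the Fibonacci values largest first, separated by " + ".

The two numbers are 408 and 1301, so their sum is 1709.
Repeatedly subtract the largest Fibonacci number that fits:
1597 ≤ 1709 < 2584, so take 1597; remainder 112
89 ≤ 112 < 144, so take 89; remainder 23
21 ≤ 23 < 34, so take 21; remainder 2
2 ≤ 2 < 3, so take 2; remainder 0

1597 + 89 + 21 + 2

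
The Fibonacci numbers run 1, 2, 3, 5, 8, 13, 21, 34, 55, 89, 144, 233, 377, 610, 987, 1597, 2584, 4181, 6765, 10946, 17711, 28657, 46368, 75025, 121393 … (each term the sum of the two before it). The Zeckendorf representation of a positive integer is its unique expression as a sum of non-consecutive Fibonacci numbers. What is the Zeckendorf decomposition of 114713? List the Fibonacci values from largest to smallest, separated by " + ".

75025 + 28657 + 10946 + 55 + 21 + 8 + 1

114713 − 75025 = 39688
39688 − 28657 = 11031
11031 − 10946 = 85
85 − 55 = 30
30 − 21 = 9
9 − 8 = 1
1 − 1 = 0
So 114713 = 75025 + 28657 + 10946 + 55 + 21 + 8 + 1, with no two terms consecutive in the sequence.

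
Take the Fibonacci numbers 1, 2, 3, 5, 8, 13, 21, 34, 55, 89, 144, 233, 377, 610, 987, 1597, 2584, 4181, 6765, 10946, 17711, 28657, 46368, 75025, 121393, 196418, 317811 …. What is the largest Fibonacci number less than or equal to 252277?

196418 ≤ 252277 < 317811, so the largest Fibonacci number not exceeding 252277 is 196418.

196418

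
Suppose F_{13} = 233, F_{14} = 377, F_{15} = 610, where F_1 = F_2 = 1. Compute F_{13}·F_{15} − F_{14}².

1

233·610 − 377² = 142130 − 142129 = 1. (Cassini's identity: F_{k−1}F_{k+1} − F_k² = (−1)^k.)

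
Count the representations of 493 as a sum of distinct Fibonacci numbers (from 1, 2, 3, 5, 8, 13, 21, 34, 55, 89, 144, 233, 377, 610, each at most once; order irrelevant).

16

Each representation comes from the Zeckendorf form by replacing some F_k with F_{k−1} + F_{k−2} where possible.
493 = 377+89+21+5+1 = 377+89+21+3+2+1 = 377+89+13+8+5+1 = 377+55+34+21+5+1 = 233+144+89+21+5+1 = … (11 more), for 16 in all.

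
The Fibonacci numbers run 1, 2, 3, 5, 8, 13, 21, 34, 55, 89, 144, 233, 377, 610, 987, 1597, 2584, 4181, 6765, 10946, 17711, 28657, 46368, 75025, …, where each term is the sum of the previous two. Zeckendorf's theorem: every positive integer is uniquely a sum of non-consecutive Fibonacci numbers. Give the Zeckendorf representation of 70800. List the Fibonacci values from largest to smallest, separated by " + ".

46368 + 17711 + 4181 + 1597 + 610 + 233 + 89 + 8 + 3

Greedy algorithm:
subtract 46368 from 70800: 24432 remains
subtract 17711 from 24432: 6721 remains
subtract 4181 from 6721: 2540 remains
subtract 1597 from 2540: 943 remains
subtract 610 from 943: 333 remains
subtract 233 from 333: 100 remains
subtract 89 from 100: 11 remains
subtract 8 from 11: 3 remains
subtract 3 from 3: 0 remains
So 70800 = 46368 + 17711 + 4181 + 1597 + 610 + 233 + 89 + 8 + 3, with no two terms consecutive in the sequence.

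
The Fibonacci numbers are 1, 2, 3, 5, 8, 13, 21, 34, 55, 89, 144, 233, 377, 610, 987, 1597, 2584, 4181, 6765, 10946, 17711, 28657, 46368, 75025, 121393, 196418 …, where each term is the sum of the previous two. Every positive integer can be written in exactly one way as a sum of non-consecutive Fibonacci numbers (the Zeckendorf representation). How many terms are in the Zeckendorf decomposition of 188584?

Greedy algorithm:
subtract 121393 from 188584: 67191 remains
subtract 46368 from 67191: 20823 remains
subtract 17711 from 20823: 3112 remains
subtract 2584 from 3112: 528 remains
subtract 377 from 528: 151 remains
subtract 144 from 151: 7 remains
subtract 5 from 7: 2 remains
subtract 2 from 2: 0 remains
188584 = 121393 + 46368 + 17711 + 2584 + 377 + 144 + 5 + 2, which has 8 terms.

8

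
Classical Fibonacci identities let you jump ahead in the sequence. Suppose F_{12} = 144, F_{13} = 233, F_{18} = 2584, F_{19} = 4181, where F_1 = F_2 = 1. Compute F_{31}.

By the addition formula F_{m+n} = F_m F_{n+1} + F_{m−1} F_n with m=13, n=18: F_{31} = 233·4181 + 144·2584 = 974173 + 372096 = 1346269.

1346269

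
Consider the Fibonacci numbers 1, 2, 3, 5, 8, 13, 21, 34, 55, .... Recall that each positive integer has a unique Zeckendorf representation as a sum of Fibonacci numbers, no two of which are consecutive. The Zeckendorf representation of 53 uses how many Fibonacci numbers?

4

53 − 34 = 19
19 − 13 = 6
6 − 5 = 1
1 − 1 = 0
53 = 34 + 13 + 5 + 1, which has 4 terms.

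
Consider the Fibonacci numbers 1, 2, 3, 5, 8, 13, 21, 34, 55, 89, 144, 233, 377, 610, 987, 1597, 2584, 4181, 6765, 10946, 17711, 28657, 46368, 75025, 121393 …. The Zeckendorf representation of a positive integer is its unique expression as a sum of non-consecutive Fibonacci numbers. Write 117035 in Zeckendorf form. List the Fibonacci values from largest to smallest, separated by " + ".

take 75025 (≤ 117035); 117035 − 75025 = 42010
take 28657 (≤ 42010); 42010 − 28657 = 13353
take 10946 (≤ 13353); 13353 − 10946 = 2407
take 1597 (≤ 2407); 2407 − 1597 = 810
take 610 (≤ 810); 810 − 610 = 200
take 144 (≤ 200); 200 − 144 = 56
take 55 (≤ 56); 56 − 55 = 1
take 1 (≤ 1); 1 − 1 = 0
So 117035 = 75025 + 28657 + 10946 + 1597 + 610 + 144 + 55 + 1, with no two terms consecutive in the sequence.

75025 + 28657 + 10946 + 1597 + 610 + 144 + 55 + 1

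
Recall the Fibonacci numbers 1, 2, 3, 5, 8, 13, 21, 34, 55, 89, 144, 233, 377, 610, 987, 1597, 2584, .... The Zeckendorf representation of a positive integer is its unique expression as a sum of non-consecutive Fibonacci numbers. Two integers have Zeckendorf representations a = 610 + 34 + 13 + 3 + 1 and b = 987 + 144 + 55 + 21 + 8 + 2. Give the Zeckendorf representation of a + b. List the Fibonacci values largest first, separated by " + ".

The two numbers are 661 and 1217, so their sum is 1878.
1878: greatest Fibonacci not exceeding it is 1597, leaving 281
281: greatest Fibonacci not exceeding it is 233, leaving 48
48: greatest Fibonacci not exceeding it is 34, leaving 14
14: greatest Fibonacci not exceeding it is 13, leaving 1
1: greatest Fibonacci not exceeding it is 1, leaving 0

1597 + 233 + 34 + 13 + 1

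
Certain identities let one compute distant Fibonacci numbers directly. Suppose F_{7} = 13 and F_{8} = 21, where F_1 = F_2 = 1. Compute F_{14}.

By the doubling identity F_{2k} = F_k(2F_{k+1} − F_k): F_{14} = 13·(2·21 − 13) = 13·29 = 377.

377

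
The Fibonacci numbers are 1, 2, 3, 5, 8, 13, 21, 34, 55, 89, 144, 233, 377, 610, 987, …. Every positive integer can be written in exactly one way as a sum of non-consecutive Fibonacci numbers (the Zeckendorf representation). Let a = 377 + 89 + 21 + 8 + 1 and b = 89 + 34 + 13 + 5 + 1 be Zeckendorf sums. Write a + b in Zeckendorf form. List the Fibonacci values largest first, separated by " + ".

The two numbers are 496 and 142, so their sum is 638.
largest Fibonacci ≤ 638 is 610; 638 − 610 = 28
largest Fibonacci ≤ 28 is 21; 28 − 21 = 7
largest Fibonacci ≤ 7 is 5; 7 − 5 = 2
largest Fibonacci ≤ 2 is 2; 2 − 2 = 0

610 + 21 + 5 + 2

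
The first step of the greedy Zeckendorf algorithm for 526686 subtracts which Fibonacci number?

514229

514229 ≤ 526686 < 832040, so the largest Fibonacci number not exceeding 526686 is 514229.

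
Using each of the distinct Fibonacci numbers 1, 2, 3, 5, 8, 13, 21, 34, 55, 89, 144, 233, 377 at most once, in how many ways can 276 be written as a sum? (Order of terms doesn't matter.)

Starting from the Zeckendorf form and repeatedly splitting a term F_k into F_{k−1} + F_{k−2} (when neither is already used) reaches every representation.
276 = 233+34+8+1 = 233+34+5+3+1 = 233+21+13+8+1 = 144+89+34+8+1 = … (6 more), for 10 in all.

10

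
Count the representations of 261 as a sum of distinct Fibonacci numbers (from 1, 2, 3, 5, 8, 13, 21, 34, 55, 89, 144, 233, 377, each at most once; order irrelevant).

6

261 = 233+21+5+2 = 233+13+8+5+2 = 144+89+21+5+2 = … (3 more), for 6 in all.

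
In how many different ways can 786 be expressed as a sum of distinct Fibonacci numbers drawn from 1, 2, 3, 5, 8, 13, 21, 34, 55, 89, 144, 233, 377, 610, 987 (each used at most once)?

18

Starting from the Zeckendorf form and repeatedly splitting a term F_k into F_{k−1} + F_{k−2} (when neither is already used) reaches every representation.
786 = 610+144+21+8+3 = 610+144+21+8+2+1 = 610+89+55+21+8+3 = 377+233+144+21+8+3 = 610+144+21+5+3+2+1 = … (13 more), for 18 in all.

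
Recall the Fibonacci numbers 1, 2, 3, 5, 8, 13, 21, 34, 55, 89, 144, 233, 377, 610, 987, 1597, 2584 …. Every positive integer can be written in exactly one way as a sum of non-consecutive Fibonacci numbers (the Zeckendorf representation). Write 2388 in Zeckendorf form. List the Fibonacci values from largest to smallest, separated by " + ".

1597 + 610 + 144 + 34 + 3

take 1597 (≤ 2388); 2388 − 1597 = 791
take 610 (≤ 791); 791 − 610 = 181
take 144 (≤ 181); 181 − 144 = 37
take 34 (≤ 37); 37 − 34 = 3
take 3 (≤ 3); 3 − 3 = 0
So 2388 = 1597 + 610 + 144 + 34 + 3, with no two terms consecutive in the sequence.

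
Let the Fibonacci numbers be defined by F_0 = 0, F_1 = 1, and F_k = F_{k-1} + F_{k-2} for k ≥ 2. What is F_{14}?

Iterating the recurrence up to F_{8} = 21 and F_{7} = 13:
F_{9} = F_{8} + F_{7} = 21 + 13 = 34
F_{10} = F_{9} + F_{8} = 34 + 21 = 55
F_{11} = F_{10} + F_{9} = 55 + 34 = 89
F_{12} = F_{11} + F_{10} = 89 + 55 = 144
F_{13} = F_{12} + F_{11} = 144 + 89 = 233
F_{14} = F_{13} + F_{12} = 233 + 144 = 377

377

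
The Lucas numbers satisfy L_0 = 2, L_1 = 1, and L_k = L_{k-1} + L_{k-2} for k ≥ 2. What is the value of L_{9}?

Iterating the recurrence up to L_{2} = 3 and L_{1} = 1:
L_{3} = L_{2} + L_{1} = 3 + 1 = 4
L_{4} = L_{3} + L_{2} = 4 + 3 = 7
L_{5} = L_{4} + L_{3} = 7 + 4 = 11
L_{6} = L_{5} + L_{4} = 11 + 7 = 18
L_{7} = L_{6} + L_{5} = 18 + 11 = 29
L_{8} = L_{7} + L_{6} = 29 + 18 = 47
L_{9} = L_{8} + L_{7} = 47 + 29 = 76

76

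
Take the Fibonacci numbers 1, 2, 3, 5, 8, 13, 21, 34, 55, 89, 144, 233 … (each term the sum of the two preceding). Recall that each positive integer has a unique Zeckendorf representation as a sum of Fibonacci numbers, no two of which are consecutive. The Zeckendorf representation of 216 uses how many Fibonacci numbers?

take 144 (≤ 216); 216 − 144 = 72
take 55 (≤ 72); 72 − 55 = 17
take 13 (≤ 17); 17 − 13 = 4
take 3 (≤ 4); 4 − 3 = 1
take 1 (≤ 1); 1 − 1 = 0
216 = 144 + 55 + 13 + 3 + 1, which has 5 terms.

5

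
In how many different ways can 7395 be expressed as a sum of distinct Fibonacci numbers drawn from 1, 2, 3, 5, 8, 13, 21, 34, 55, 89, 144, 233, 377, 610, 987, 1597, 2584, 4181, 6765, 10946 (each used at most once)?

7395 = 6765+610+13+5+2 = 6765+377+233+13+5+2 = 4181+2584+610+13+5+2 = … (9 more), for 12 in all.

12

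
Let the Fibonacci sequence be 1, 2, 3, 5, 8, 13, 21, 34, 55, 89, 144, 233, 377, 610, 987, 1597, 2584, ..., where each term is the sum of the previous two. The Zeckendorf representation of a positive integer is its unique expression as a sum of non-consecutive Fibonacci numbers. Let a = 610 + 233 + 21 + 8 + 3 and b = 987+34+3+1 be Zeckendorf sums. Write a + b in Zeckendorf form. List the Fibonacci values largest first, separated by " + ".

The two numbers are 875 and 1025, so their sum is 1900.
largest Fibonacci ≤ 1900 is 1597; 1900 − 1597 = 303
largest Fibonacci ≤ 303 is 233; 303 − 233 = 70
largest Fibonacci ≤ 70 is 55; 70 − 55 = 15
largest Fibonacci ≤ 15 is 13; 15 − 13 = 2
largest Fibonacci ≤ 2 is 2; 2 − 2 = 0

1597 + 233 + 55 + 13 + 2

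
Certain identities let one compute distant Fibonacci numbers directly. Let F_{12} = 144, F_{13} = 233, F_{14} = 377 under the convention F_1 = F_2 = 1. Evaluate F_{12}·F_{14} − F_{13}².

-1

144·377 − 233² = 54288 − 54289 = -1. (Cassini's identity: F_{k−1}F_{k+1} − F_k² = (−1)^k.)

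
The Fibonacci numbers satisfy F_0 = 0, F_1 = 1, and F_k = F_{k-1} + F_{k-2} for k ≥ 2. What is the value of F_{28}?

317811

Iterating the recurrence up to F_{22} = 17711 and F_{21} = 10946:
F_{23} = F_{22} + F_{21} = 17711 + 10946 = 28657
F_{24} = F_{23} + F_{22} = 28657 + 17711 = 46368
F_{25} = F_{24} + F_{23} = 46368 + 28657 = 75025
F_{26} = F_{25} + F_{24} = 75025 + 46368 = 121393
F_{27} = F_{26} + F_{25} = 121393 + 75025 = 196418
F_{28} = F_{27} + F_{26} = 196418 + 121393 = 317811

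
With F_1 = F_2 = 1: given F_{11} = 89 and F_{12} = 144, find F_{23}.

By F_{2k+1} = F_k² + F_{k+1}²: F_{23} = 89² + 144² = 7921 + 20736 = 28657.

28657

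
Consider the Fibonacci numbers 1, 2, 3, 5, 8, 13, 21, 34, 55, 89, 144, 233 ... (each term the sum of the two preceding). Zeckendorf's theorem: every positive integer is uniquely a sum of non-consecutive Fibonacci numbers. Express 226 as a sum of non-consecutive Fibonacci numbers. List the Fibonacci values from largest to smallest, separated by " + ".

subtract 144 from 226: 82 remains
subtract 55 from 82: 27 remains
subtract 21 from 27: 6 remains
subtract 5 from 6: 1 remains
subtract 1 from 1: 0 remains
So 226 = 144 + 55 + 21 + 5 + 1, with no two terms consecutive in the sequence.

144 + 55 + 21 + 5 + 1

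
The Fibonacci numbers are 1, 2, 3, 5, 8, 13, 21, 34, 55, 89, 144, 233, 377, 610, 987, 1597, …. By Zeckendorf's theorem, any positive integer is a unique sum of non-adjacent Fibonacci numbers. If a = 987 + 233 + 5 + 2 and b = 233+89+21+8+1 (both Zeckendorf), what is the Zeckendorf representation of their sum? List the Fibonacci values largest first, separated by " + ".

The two numbers are 1227 and 352, so their sum is 1579.
Greedy algorithm:
largest Fibonacci ≤ 1579 is 987; 1579 − 987 = 592
largest Fibonacci ≤ 592 is 377; 592 − 377 = 215
largest Fibonacci ≤ 215 is 144; 215 − 144 = 71
largest Fibonacci ≤ 71 is 55; 71 − 55 = 16
largest Fibonacci ≤ 16 is 13; 16 − 13 = 3
largest Fibonacci ≤ 3 is 3; 3 − 3 = 0

987 + 377 + 144 + 55 + 13 + 3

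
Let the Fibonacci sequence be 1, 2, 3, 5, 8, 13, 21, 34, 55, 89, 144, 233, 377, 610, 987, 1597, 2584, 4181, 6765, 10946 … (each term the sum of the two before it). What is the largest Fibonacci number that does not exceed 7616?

6765 ≤ 7616 < 10946, so the largest Fibonacci number not exceeding 7616 is 6765.

6765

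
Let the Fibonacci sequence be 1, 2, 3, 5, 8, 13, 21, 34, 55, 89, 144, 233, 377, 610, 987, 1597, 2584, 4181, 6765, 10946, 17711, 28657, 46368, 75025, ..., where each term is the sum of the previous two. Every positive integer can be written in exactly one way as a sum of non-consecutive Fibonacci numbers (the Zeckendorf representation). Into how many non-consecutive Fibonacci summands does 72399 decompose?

8

Greedily peel off the largest Fibonacci term at each step:
72399: greatest Fibonacci not exceeding it is 46368, leaving 26031
26031: greatest Fibonacci not exceeding it is 17711, leaving 8320
8320: greatest Fibonacci not exceeding it is 6765, leaving 1555
1555: greatest Fibonacci not exceeding it is 987, leaving 568
568: greatest Fibonacci not exceeding it is 377, leaving 191
191: greatest Fibonacci not exceeding it is 144, leaving 47
47: greatest Fibonacci not exceeding it is 34, leaving 13
13: greatest Fibonacci not exceeding it is 13, leaving 0
72399 = 46368 + 17711 + 6765 + 987 + 377 + 144 + 34 + 13, which has 8 terms.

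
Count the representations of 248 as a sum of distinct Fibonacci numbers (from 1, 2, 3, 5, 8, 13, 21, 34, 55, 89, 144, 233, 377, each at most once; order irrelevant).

7

Each representation comes from the Zeckendorf form by replacing some F_k with F_{k−1} + F_{k−2} where possible.
248 = 233+13+2 = 233+8+5+2 = 144+89+13+2 = 144+89+8+5+2 = 144+55+34+13+2 = … (2 more), for 7 in all.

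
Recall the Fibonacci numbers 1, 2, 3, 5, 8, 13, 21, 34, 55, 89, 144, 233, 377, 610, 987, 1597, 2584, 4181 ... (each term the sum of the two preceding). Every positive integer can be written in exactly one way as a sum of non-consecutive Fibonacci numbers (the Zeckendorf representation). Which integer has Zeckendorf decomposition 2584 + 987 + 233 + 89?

2584 + 987 + 233 + 89 = 3893.

3893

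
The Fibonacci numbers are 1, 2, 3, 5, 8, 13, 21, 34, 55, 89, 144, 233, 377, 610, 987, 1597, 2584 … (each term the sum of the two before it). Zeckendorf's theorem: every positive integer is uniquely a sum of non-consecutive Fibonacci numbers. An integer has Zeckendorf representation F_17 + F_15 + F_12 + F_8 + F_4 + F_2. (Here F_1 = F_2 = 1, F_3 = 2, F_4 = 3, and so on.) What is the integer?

2376

F_17 + F_15 + F_12 + F_8 + F_4 + F_2 = 1597 + 610 + 144 + 21 + 3 + 1 = 2376.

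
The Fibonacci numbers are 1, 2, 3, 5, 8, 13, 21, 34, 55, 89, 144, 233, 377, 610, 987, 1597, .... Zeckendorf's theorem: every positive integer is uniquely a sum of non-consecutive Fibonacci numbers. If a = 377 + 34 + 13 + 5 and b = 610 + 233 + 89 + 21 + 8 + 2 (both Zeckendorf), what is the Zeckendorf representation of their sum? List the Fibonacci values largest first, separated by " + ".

987 + 377 + 21 + 5 + 2

The two numbers are 429 and 963, so their sum is 1392.
1392 − 987 = 405
405 − 377 = 28
28 − 21 = 7
7 − 5 = 2
2 − 2 = 0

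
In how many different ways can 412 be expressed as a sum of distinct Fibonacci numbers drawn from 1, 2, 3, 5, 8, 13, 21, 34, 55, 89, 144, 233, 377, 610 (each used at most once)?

Each representation comes from the Zeckendorf form by replacing some F_k with F_{k−1} + F_{k−2} where possible.
412 = 377+34+1 = 377+21+13+1 = 233+144+34+1 = … (9 more), for 12 in all.

12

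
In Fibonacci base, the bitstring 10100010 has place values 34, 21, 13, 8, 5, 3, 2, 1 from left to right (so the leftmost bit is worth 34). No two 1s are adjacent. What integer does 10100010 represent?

49

Summing the place values of the 1 bits: 34 + 13 + 2 = 49.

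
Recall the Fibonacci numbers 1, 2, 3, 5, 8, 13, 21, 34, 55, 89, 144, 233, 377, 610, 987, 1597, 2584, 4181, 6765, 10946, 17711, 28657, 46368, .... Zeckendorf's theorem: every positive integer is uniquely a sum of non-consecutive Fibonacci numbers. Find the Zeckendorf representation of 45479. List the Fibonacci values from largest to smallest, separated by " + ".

Greedy algorithm:
45479 − 28657 = 16822
16822 − 10946 = 5876
5876 − 4181 = 1695
1695 − 1597 = 98
98 − 89 = 9
9 − 8 = 1
1 − 1 = 0
So 45479 = 28657 + 10946 + 4181 + 1597 + 89 + 8 + 1, with no two terms consecutive in the sequence.

28657 + 10946 + 4181 + 1597 + 89 + 8 + 1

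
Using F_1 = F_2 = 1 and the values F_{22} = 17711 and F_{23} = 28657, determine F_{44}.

By the doubling identity F_{2k} = F_k(2F_{k+1} − F_k): F_{44} = 17711·(2·28657 − 17711) = 17711·39603 = 701408733.

701408733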